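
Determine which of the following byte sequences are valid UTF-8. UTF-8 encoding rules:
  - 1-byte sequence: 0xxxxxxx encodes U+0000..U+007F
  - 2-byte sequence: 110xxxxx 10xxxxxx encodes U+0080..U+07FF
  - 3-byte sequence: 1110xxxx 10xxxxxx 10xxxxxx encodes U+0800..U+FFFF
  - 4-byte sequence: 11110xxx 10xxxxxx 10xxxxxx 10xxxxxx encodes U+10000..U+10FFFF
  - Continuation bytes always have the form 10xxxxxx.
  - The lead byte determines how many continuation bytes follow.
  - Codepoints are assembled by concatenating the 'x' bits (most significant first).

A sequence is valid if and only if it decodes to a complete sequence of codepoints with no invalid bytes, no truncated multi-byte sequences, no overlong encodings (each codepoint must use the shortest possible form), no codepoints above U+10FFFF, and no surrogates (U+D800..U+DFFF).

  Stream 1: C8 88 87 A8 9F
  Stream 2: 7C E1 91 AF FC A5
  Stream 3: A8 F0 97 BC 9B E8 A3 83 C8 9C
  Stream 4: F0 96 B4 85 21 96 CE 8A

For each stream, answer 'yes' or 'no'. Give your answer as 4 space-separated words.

Stream 1: error at byte offset 2. INVALID
Stream 2: error at byte offset 4. INVALID
Stream 3: error at byte offset 0. INVALID
Stream 4: error at byte offset 5. INVALID

Answer: no no no no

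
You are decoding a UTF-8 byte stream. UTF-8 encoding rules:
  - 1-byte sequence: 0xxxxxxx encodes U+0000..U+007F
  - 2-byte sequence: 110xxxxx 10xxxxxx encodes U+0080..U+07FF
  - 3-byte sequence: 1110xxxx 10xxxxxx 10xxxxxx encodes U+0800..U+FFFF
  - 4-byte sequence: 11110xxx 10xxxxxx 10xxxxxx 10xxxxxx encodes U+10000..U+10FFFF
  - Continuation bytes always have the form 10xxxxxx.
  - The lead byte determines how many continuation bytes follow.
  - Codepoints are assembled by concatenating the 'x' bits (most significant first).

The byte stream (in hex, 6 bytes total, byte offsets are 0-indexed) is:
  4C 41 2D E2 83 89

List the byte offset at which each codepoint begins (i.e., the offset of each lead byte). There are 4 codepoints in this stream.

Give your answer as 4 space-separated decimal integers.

Byte[0]=4C: 1-byte ASCII. cp=U+004C
Byte[1]=41: 1-byte ASCII. cp=U+0041
Byte[2]=2D: 1-byte ASCII. cp=U+002D
Byte[3]=E2: 3-byte lead, need 2 cont bytes. acc=0x2
Byte[4]=83: continuation. acc=(acc<<6)|0x03=0x83
Byte[5]=89: continuation. acc=(acc<<6)|0x09=0x20C9
Completed: cp=U+20C9 (starts at byte 3)

Answer: 0 1 2 3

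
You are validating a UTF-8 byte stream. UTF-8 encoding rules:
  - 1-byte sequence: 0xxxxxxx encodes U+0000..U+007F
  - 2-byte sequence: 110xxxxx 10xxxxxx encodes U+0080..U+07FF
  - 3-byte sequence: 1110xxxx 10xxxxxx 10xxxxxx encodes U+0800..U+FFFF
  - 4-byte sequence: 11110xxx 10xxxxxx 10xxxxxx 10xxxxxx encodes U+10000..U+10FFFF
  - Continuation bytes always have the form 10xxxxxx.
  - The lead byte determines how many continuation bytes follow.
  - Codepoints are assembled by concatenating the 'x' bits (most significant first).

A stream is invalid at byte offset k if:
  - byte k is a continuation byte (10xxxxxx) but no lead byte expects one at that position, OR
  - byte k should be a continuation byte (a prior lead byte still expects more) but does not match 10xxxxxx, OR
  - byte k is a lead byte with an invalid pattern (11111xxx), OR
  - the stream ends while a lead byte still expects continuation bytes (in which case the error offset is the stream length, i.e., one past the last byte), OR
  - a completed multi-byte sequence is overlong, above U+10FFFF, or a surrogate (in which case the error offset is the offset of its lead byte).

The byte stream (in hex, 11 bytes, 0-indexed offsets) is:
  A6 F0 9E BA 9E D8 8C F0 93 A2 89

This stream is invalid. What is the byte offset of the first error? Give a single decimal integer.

Answer: 0

Derivation:
Byte[0]=A6: INVALID lead byte (not 0xxx/110x/1110/11110)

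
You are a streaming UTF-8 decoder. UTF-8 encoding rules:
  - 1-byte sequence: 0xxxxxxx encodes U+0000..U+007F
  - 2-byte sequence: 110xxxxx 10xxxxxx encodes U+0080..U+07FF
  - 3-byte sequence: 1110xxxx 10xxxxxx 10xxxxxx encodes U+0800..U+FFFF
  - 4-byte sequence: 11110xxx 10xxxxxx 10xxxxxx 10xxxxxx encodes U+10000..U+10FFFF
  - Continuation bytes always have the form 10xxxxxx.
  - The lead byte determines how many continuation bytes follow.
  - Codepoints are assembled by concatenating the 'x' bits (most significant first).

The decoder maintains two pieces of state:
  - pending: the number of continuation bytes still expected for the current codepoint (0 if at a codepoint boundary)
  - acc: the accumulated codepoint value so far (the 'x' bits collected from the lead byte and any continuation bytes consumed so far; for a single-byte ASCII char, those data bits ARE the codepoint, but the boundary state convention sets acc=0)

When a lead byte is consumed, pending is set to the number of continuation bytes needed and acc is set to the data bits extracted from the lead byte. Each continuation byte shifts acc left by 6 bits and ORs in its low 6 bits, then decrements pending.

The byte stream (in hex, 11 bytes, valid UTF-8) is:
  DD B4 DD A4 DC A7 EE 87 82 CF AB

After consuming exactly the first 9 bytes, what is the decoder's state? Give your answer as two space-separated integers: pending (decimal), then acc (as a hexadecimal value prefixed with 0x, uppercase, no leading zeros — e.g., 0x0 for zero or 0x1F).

Byte[0]=DD: 2-byte lead. pending=1, acc=0x1D
Byte[1]=B4: continuation. acc=(acc<<6)|0x34=0x774, pending=0
Byte[2]=DD: 2-byte lead. pending=1, acc=0x1D
Byte[3]=A4: continuation. acc=(acc<<6)|0x24=0x764, pending=0
Byte[4]=DC: 2-byte lead. pending=1, acc=0x1C
Byte[5]=A7: continuation. acc=(acc<<6)|0x27=0x727, pending=0
Byte[6]=EE: 3-byte lead. pending=2, acc=0xE
Byte[7]=87: continuation. acc=(acc<<6)|0x07=0x387, pending=1
Byte[8]=82: continuation. acc=(acc<<6)|0x02=0xE1C2, pending=0

Answer: 0 0xE1C2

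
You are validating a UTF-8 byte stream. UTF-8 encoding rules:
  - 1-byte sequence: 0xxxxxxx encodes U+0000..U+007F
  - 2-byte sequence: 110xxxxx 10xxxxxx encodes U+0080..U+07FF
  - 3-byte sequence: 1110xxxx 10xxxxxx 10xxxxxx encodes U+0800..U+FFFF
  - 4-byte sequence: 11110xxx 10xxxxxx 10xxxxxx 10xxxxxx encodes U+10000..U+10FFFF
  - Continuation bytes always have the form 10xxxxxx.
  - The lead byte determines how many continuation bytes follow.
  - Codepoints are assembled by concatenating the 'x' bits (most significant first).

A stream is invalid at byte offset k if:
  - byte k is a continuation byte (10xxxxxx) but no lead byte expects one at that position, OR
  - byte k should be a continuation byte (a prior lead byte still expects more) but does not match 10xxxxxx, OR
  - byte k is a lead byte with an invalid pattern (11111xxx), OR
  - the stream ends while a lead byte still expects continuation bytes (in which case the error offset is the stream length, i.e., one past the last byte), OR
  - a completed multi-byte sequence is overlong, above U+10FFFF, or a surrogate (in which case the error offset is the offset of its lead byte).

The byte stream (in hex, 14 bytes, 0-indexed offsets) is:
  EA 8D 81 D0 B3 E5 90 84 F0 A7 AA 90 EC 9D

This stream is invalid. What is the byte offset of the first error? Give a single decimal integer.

Answer: 14

Derivation:
Byte[0]=EA: 3-byte lead, need 2 cont bytes. acc=0xA
Byte[1]=8D: continuation. acc=(acc<<6)|0x0D=0x28D
Byte[2]=81: continuation. acc=(acc<<6)|0x01=0xA341
Completed: cp=U+A341 (starts at byte 0)
Byte[3]=D0: 2-byte lead, need 1 cont bytes. acc=0x10
Byte[4]=B3: continuation. acc=(acc<<6)|0x33=0x433
Completed: cp=U+0433 (starts at byte 3)
Byte[5]=E5: 3-byte lead, need 2 cont bytes. acc=0x5
Byte[6]=90: continuation. acc=(acc<<6)|0x10=0x150
Byte[7]=84: continuation. acc=(acc<<6)|0x04=0x5404
Completed: cp=U+5404 (starts at byte 5)
Byte[8]=F0: 4-byte lead, need 3 cont bytes. acc=0x0
Byte[9]=A7: continuation. acc=(acc<<6)|0x27=0x27
Byte[10]=AA: continuation. acc=(acc<<6)|0x2A=0x9EA
Byte[11]=90: continuation. acc=(acc<<6)|0x10=0x27A90
Completed: cp=U+27A90 (starts at byte 8)
Byte[12]=EC: 3-byte lead, need 2 cont bytes. acc=0xC
Byte[13]=9D: continuation. acc=(acc<<6)|0x1D=0x31D
Byte[14]: stream ended, expected continuation. INVALID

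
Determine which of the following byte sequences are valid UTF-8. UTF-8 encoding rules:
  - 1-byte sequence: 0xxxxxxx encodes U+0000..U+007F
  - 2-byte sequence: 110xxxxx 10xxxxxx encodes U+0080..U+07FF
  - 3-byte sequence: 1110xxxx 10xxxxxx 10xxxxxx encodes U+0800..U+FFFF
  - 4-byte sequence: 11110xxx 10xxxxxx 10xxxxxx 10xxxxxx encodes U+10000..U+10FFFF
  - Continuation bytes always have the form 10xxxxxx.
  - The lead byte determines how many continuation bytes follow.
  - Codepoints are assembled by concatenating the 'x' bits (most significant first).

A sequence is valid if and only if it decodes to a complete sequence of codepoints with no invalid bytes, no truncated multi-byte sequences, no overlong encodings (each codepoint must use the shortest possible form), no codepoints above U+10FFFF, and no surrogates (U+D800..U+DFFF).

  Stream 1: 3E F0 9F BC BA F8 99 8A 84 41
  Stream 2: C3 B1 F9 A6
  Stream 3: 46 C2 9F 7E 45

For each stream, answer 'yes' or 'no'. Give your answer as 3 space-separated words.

Stream 1: error at byte offset 5. INVALID
Stream 2: error at byte offset 2. INVALID
Stream 3: decodes cleanly. VALID

Answer: no no yes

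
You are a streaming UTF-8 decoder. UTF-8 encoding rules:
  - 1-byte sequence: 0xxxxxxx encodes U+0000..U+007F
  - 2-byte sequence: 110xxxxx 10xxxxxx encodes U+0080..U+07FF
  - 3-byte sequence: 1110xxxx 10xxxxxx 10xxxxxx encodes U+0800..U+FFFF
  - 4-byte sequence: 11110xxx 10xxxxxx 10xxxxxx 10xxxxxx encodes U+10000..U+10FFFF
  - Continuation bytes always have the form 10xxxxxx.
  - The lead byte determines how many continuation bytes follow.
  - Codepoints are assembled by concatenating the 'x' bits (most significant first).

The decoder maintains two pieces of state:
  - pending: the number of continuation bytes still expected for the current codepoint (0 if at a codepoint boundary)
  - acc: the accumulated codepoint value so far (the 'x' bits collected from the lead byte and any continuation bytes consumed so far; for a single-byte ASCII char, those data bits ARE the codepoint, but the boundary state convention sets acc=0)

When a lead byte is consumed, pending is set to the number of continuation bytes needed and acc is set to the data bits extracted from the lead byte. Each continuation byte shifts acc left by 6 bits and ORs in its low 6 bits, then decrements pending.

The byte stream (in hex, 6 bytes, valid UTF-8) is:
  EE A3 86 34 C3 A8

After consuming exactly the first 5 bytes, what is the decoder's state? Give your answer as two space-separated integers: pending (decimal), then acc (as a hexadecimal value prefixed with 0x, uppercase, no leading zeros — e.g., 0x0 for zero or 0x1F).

Answer: 1 0x3

Derivation:
Byte[0]=EE: 3-byte lead. pending=2, acc=0xE
Byte[1]=A3: continuation. acc=(acc<<6)|0x23=0x3A3, pending=1
Byte[2]=86: continuation. acc=(acc<<6)|0x06=0xE8C6, pending=0
Byte[3]=34: 1-byte. pending=0, acc=0x0
Byte[4]=C3: 2-byte lead. pending=1, acc=0x3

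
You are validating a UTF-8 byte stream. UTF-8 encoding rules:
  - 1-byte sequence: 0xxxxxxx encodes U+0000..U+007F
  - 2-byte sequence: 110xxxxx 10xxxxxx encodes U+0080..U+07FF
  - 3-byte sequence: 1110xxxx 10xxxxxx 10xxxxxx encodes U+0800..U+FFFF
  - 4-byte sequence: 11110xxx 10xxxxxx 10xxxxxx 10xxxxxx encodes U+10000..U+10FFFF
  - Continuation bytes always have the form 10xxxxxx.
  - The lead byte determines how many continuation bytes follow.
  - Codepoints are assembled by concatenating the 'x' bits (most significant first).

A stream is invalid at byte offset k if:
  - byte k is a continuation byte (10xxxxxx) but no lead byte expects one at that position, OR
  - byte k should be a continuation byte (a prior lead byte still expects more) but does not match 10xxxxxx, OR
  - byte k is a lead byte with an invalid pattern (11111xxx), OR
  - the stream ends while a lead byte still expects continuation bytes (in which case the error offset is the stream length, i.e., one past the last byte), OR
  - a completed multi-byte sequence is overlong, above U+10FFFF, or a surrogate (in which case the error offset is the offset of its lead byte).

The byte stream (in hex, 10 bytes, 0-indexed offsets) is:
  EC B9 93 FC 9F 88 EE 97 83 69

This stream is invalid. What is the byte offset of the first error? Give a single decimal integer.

Answer: 3

Derivation:
Byte[0]=EC: 3-byte lead, need 2 cont bytes. acc=0xC
Byte[1]=B9: continuation. acc=(acc<<6)|0x39=0x339
Byte[2]=93: continuation. acc=(acc<<6)|0x13=0xCE53
Completed: cp=U+CE53 (starts at byte 0)
Byte[3]=FC: INVALID lead byte (not 0xxx/110x/1110/11110)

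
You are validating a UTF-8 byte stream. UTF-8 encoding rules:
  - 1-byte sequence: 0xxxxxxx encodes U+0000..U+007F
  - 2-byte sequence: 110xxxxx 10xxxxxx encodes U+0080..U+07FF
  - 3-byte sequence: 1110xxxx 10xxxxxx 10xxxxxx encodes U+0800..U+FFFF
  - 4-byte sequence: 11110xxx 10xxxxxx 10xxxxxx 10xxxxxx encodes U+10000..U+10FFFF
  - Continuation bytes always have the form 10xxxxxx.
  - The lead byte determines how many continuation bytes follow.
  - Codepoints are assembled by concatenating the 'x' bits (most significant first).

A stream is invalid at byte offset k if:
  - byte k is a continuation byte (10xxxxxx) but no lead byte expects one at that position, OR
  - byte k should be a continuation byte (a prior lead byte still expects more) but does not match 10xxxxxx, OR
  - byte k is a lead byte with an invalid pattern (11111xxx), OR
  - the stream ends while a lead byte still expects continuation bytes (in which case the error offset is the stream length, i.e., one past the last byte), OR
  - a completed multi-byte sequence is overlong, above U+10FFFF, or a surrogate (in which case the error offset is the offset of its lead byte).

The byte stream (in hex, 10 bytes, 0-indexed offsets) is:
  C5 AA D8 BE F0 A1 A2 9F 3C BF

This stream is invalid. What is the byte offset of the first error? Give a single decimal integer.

Byte[0]=C5: 2-byte lead, need 1 cont bytes. acc=0x5
Byte[1]=AA: continuation. acc=(acc<<6)|0x2A=0x16A
Completed: cp=U+016A (starts at byte 0)
Byte[2]=D8: 2-byte lead, need 1 cont bytes. acc=0x18
Byte[3]=BE: continuation. acc=(acc<<6)|0x3E=0x63E
Completed: cp=U+063E (starts at byte 2)
Byte[4]=F0: 4-byte lead, need 3 cont bytes. acc=0x0
Byte[5]=A1: continuation. acc=(acc<<6)|0x21=0x21
Byte[6]=A2: continuation. acc=(acc<<6)|0x22=0x862
Byte[7]=9F: continuation. acc=(acc<<6)|0x1F=0x2189F
Completed: cp=U+2189F (starts at byte 4)
Byte[8]=3C: 1-byte ASCII. cp=U+003C
Byte[9]=BF: INVALID lead byte (not 0xxx/110x/1110/11110)

Answer: 9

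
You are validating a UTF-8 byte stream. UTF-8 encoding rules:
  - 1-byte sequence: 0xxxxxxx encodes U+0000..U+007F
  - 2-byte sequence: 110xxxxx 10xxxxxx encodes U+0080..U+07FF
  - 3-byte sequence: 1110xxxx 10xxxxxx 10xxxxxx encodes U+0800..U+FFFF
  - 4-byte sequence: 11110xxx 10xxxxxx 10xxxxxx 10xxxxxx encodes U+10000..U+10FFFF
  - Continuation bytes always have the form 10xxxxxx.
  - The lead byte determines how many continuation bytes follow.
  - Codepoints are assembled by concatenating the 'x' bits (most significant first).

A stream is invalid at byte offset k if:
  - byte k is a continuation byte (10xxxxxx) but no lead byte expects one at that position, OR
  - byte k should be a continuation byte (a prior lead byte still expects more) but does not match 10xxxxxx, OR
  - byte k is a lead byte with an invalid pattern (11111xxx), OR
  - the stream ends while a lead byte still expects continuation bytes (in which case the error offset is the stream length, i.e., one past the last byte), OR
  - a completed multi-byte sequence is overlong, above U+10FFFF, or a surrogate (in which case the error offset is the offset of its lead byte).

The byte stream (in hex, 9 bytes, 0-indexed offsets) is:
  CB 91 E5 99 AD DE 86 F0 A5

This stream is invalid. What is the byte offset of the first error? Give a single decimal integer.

Answer: 9

Derivation:
Byte[0]=CB: 2-byte lead, need 1 cont bytes. acc=0xB
Byte[1]=91: continuation. acc=(acc<<6)|0x11=0x2D1
Completed: cp=U+02D1 (starts at byte 0)
Byte[2]=E5: 3-byte lead, need 2 cont bytes. acc=0x5
Byte[3]=99: continuation. acc=(acc<<6)|0x19=0x159
Byte[4]=AD: continuation. acc=(acc<<6)|0x2D=0x566D
Completed: cp=U+566D (starts at byte 2)
Byte[5]=DE: 2-byte lead, need 1 cont bytes. acc=0x1E
Byte[6]=86: continuation. acc=(acc<<6)|0x06=0x786
Completed: cp=U+0786 (starts at byte 5)
Byte[7]=F0: 4-byte lead, need 3 cont bytes. acc=0x0
Byte[8]=A5: continuation. acc=(acc<<6)|0x25=0x25
Byte[9]: stream ended, expected continuation. INVALID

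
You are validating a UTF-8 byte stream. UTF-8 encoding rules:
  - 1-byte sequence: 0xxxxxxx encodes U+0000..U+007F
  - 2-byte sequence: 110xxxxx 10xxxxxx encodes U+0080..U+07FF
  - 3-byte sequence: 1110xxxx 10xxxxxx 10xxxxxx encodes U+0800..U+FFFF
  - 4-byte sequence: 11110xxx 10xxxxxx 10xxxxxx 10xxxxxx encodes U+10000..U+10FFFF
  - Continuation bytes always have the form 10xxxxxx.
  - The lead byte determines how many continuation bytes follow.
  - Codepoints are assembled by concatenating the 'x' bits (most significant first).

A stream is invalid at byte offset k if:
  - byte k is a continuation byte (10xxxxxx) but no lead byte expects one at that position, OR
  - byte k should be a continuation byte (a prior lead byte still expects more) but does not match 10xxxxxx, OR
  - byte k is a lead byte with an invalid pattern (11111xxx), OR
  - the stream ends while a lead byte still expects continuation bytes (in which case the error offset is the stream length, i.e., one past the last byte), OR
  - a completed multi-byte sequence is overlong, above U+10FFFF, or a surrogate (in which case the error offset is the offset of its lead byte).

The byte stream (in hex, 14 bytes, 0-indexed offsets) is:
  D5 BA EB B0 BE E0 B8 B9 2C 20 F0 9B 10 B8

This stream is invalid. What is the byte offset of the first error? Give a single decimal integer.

Byte[0]=D5: 2-byte lead, need 1 cont bytes. acc=0x15
Byte[1]=BA: continuation. acc=(acc<<6)|0x3A=0x57A
Completed: cp=U+057A (starts at byte 0)
Byte[2]=EB: 3-byte lead, need 2 cont bytes. acc=0xB
Byte[3]=B0: continuation. acc=(acc<<6)|0x30=0x2F0
Byte[4]=BE: continuation. acc=(acc<<6)|0x3E=0xBC3E
Completed: cp=U+BC3E (starts at byte 2)
Byte[5]=E0: 3-byte lead, need 2 cont bytes. acc=0x0
Byte[6]=B8: continuation. acc=(acc<<6)|0x38=0x38
Byte[7]=B9: continuation. acc=(acc<<6)|0x39=0xE39
Completed: cp=U+0E39 (starts at byte 5)
Byte[8]=2C: 1-byte ASCII. cp=U+002C
Byte[9]=20: 1-byte ASCII. cp=U+0020
Byte[10]=F0: 4-byte lead, need 3 cont bytes. acc=0x0
Byte[11]=9B: continuation. acc=(acc<<6)|0x1B=0x1B
Byte[12]=10: expected 10xxxxxx continuation. INVALID

Answer: 12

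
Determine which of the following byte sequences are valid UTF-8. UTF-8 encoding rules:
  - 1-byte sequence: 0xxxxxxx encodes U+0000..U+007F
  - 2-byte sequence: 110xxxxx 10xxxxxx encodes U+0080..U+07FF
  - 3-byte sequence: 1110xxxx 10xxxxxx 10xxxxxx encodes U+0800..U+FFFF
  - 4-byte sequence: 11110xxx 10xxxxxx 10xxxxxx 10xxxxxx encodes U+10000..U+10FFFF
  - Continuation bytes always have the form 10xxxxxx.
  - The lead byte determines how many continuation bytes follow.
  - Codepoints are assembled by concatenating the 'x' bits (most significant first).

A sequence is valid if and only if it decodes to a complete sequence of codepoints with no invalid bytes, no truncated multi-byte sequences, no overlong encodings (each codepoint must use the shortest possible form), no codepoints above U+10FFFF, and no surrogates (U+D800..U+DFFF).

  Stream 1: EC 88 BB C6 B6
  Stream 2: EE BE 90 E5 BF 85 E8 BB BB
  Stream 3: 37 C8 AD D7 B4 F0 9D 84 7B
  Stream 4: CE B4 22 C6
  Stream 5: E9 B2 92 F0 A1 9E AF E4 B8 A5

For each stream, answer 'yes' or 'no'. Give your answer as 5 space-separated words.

Stream 1: decodes cleanly. VALID
Stream 2: decodes cleanly. VALID
Stream 3: error at byte offset 8. INVALID
Stream 4: error at byte offset 4. INVALID
Stream 5: decodes cleanly. VALID

Answer: yes yes no no yes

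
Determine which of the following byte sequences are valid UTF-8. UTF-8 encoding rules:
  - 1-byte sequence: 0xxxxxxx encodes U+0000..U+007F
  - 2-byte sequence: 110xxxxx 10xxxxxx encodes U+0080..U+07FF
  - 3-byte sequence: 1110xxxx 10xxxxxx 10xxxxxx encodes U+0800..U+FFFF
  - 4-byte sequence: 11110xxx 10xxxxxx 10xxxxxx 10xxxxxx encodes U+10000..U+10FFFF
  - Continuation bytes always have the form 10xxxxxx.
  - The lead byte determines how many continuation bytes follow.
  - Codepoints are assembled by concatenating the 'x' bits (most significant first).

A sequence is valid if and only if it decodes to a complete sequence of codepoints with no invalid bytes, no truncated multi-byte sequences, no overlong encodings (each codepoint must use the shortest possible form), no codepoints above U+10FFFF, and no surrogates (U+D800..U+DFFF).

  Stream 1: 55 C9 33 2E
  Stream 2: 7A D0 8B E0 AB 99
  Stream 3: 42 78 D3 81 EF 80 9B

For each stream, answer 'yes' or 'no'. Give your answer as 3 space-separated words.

Answer: no yes yes

Derivation:
Stream 1: error at byte offset 2. INVALID
Stream 2: decodes cleanly. VALID
Stream 3: decodes cleanly. VALID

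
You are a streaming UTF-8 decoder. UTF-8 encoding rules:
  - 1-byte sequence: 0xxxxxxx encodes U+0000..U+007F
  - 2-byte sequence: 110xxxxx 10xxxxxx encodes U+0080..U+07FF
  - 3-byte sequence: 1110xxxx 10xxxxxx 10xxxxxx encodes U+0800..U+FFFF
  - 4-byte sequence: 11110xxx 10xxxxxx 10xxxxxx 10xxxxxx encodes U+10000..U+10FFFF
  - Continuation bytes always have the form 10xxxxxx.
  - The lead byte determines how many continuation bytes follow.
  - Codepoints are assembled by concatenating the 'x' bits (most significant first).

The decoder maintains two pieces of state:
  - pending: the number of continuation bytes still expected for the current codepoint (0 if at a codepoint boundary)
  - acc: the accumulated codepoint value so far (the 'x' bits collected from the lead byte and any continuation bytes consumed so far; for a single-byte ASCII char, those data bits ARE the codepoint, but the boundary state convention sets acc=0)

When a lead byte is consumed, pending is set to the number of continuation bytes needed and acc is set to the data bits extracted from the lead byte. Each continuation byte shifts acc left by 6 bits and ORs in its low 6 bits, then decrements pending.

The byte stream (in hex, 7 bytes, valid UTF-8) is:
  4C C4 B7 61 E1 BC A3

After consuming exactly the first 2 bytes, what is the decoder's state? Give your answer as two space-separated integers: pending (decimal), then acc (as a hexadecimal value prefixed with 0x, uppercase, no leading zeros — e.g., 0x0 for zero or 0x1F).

Byte[0]=4C: 1-byte. pending=0, acc=0x0
Byte[1]=C4: 2-byte lead. pending=1, acc=0x4

Answer: 1 0x4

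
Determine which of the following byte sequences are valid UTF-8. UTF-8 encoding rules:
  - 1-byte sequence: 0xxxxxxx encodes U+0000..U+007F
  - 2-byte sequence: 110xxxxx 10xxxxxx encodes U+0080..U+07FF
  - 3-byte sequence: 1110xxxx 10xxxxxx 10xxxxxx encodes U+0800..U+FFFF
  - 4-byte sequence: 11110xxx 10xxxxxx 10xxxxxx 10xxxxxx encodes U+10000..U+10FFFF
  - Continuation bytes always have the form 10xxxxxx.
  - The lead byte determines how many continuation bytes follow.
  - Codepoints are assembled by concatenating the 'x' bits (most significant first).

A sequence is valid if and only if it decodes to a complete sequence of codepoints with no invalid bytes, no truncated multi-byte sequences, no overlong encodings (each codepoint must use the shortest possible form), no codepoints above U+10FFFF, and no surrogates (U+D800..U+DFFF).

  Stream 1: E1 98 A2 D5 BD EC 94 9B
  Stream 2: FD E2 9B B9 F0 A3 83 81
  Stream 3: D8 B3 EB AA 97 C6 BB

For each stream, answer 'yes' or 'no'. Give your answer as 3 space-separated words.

Stream 1: decodes cleanly. VALID
Stream 2: error at byte offset 0. INVALID
Stream 3: decodes cleanly. VALID

Answer: yes no yes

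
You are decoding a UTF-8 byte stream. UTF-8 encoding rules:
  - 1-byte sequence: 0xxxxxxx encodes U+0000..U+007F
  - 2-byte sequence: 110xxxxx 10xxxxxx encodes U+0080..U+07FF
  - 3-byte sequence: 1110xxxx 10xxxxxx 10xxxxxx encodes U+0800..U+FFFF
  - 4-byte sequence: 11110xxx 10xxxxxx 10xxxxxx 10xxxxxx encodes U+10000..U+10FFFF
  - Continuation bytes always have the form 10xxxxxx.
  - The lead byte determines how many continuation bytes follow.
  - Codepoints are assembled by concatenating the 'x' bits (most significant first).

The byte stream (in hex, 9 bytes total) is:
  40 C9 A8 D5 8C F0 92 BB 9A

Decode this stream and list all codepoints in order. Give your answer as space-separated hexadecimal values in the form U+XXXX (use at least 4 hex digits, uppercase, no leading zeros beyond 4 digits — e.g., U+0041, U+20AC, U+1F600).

Byte[0]=40: 1-byte ASCII. cp=U+0040
Byte[1]=C9: 2-byte lead, need 1 cont bytes. acc=0x9
Byte[2]=A8: continuation. acc=(acc<<6)|0x28=0x268
Completed: cp=U+0268 (starts at byte 1)
Byte[3]=D5: 2-byte lead, need 1 cont bytes. acc=0x15
Byte[4]=8C: continuation. acc=(acc<<6)|0x0C=0x54C
Completed: cp=U+054C (starts at byte 3)
Byte[5]=F0: 4-byte lead, need 3 cont bytes. acc=0x0
Byte[6]=92: continuation. acc=(acc<<6)|0x12=0x12
Byte[7]=BB: continuation. acc=(acc<<6)|0x3B=0x4BB
Byte[8]=9A: continuation. acc=(acc<<6)|0x1A=0x12EDA
Completed: cp=U+12EDA (starts at byte 5)

Answer: U+0040 U+0268 U+054C U+12EDA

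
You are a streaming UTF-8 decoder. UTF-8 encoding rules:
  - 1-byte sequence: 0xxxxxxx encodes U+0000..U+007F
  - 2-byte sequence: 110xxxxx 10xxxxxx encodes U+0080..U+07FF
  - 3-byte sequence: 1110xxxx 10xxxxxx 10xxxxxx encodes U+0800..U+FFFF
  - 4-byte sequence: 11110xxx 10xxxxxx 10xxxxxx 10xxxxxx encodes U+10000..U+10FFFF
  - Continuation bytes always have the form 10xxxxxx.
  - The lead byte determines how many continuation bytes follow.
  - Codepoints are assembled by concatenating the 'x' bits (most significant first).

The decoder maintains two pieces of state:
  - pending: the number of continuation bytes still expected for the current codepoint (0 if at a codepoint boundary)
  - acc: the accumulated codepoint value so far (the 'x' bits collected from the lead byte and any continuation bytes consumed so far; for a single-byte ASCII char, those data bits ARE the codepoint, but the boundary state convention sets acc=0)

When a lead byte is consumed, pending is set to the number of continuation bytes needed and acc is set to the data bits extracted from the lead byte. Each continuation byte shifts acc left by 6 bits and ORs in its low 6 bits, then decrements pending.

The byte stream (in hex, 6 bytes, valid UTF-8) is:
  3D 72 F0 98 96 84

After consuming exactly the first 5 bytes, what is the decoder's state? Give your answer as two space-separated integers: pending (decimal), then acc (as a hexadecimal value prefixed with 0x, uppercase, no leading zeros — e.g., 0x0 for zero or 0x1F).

Answer: 1 0x616

Derivation:
Byte[0]=3D: 1-byte. pending=0, acc=0x0
Byte[1]=72: 1-byte. pending=0, acc=0x0
Byte[2]=F0: 4-byte lead. pending=3, acc=0x0
Byte[3]=98: continuation. acc=(acc<<6)|0x18=0x18, pending=2
Byte[4]=96: continuation. acc=(acc<<6)|0x16=0x616, pending=1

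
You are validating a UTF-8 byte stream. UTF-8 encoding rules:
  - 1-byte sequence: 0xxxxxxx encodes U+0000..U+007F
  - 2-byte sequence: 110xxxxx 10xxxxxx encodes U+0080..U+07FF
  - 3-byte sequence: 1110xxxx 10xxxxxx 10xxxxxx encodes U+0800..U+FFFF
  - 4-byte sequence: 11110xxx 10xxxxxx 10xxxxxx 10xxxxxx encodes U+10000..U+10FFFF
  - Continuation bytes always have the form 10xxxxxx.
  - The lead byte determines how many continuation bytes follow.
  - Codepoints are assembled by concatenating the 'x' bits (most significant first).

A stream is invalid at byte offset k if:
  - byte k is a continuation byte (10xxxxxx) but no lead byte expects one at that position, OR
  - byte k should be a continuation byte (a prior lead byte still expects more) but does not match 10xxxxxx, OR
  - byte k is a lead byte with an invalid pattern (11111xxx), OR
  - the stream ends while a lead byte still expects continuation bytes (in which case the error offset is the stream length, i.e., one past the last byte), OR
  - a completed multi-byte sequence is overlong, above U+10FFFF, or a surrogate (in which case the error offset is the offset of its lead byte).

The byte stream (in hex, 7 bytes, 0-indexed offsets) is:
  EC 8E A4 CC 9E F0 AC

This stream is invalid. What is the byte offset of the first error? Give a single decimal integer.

Byte[0]=EC: 3-byte lead, need 2 cont bytes. acc=0xC
Byte[1]=8E: continuation. acc=(acc<<6)|0x0E=0x30E
Byte[2]=A4: continuation. acc=(acc<<6)|0x24=0xC3A4
Completed: cp=U+C3A4 (starts at byte 0)
Byte[3]=CC: 2-byte lead, need 1 cont bytes. acc=0xC
Byte[4]=9E: continuation. acc=(acc<<6)|0x1E=0x31E
Completed: cp=U+031E (starts at byte 3)
Byte[5]=F0: 4-byte lead, need 3 cont bytes. acc=0x0
Byte[6]=AC: continuation. acc=(acc<<6)|0x2C=0x2C
Byte[7]: stream ended, expected continuation. INVALID

Answer: 7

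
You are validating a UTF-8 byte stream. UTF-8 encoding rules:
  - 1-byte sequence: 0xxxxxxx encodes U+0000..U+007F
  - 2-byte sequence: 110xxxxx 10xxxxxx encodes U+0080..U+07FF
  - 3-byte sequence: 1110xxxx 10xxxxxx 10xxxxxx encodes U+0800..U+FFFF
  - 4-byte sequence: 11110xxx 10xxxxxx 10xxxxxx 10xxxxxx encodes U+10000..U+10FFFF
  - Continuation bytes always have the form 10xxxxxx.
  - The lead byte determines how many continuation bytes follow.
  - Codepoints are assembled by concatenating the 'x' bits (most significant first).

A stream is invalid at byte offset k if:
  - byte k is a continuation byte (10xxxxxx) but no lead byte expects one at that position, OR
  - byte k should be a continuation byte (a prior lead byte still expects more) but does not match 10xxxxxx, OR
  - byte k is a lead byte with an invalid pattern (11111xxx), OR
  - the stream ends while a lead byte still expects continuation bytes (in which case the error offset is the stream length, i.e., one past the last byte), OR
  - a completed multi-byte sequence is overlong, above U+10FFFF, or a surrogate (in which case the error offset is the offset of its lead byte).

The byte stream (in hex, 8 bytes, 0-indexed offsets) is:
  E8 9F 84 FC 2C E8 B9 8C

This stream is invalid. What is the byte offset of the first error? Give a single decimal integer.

Byte[0]=E8: 3-byte lead, need 2 cont bytes. acc=0x8
Byte[1]=9F: continuation. acc=(acc<<6)|0x1F=0x21F
Byte[2]=84: continuation. acc=(acc<<6)|0x04=0x87C4
Completed: cp=U+87C4 (starts at byte 0)
Byte[3]=FC: INVALID lead byte (not 0xxx/110x/1110/11110)

Answer: 3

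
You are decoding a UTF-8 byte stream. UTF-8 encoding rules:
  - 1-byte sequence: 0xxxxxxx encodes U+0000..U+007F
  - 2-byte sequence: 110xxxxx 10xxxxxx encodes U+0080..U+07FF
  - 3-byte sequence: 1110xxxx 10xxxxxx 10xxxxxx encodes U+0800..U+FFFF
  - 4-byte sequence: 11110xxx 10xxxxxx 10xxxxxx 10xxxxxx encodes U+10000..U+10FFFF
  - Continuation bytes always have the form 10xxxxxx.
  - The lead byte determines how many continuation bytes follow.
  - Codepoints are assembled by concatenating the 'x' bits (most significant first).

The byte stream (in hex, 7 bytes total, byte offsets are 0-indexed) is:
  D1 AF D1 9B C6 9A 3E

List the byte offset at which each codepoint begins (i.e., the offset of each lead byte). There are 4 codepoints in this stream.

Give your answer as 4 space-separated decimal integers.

Answer: 0 2 4 6

Derivation:
Byte[0]=D1: 2-byte lead, need 1 cont bytes. acc=0x11
Byte[1]=AF: continuation. acc=(acc<<6)|0x2F=0x46F
Completed: cp=U+046F (starts at byte 0)
Byte[2]=D1: 2-byte lead, need 1 cont bytes. acc=0x11
Byte[3]=9B: continuation. acc=(acc<<6)|0x1B=0x45B
Completed: cp=U+045B (starts at byte 2)
Byte[4]=C6: 2-byte lead, need 1 cont bytes. acc=0x6
Byte[5]=9A: continuation. acc=(acc<<6)|0x1A=0x19A
Completed: cp=U+019A (starts at byte 4)
Byte[6]=3E: 1-byte ASCII. cp=U+003E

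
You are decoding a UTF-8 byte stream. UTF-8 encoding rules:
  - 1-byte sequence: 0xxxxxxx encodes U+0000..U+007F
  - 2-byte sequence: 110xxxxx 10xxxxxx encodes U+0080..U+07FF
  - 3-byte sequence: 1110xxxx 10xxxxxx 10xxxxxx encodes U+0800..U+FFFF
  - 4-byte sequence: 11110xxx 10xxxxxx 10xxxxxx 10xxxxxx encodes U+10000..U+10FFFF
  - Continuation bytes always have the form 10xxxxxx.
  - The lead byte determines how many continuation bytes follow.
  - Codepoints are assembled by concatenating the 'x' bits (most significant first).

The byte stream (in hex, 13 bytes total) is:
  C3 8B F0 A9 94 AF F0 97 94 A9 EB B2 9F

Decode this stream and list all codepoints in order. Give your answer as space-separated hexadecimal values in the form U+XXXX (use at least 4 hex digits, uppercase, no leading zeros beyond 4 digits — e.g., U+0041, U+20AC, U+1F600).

Answer: U+00CB U+2952F U+17529 U+BC9F

Derivation:
Byte[0]=C3: 2-byte lead, need 1 cont bytes. acc=0x3
Byte[1]=8B: continuation. acc=(acc<<6)|0x0B=0xCB
Completed: cp=U+00CB (starts at byte 0)
Byte[2]=F0: 4-byte lead, need 3 cont bytes. acc=0x0
Byte[3]=A9: continuation. acc=(acc<<6)|0x29=0x29
Byte[4]=94: continuation. acc=(acc<<6)|0x14=0xA54
Byte[5]=AF: continuation. acc=(acc<<6)|0x2F=0x2952F
Completed: cp=U+2952F (starts at byte 2)
Byte[6]=F0: 4-byte lead, need 3 cont bytes. acc=0x0
Byte[7]=97: continuation. acc=(acc<<6)|0x17=0x17
Byte[8]=94: continuation. acc=(acc<<6)|0x14=0x5D4
Byte[9]=A9: continuation. acc=(acc<<6)|0x29=0x17529
Completed: cp=U+17529 (starts at byte 6)
Byte[10]=EB: 3-byte lead, need 2 cont bytes. acc=0xB
Byte[11]=B2: continuation. acc=(acc<<6)|0x32=0x2F2
Byte[12]=9F: continuation. acc=(acc<<6)|0x1F=0xBC9F
Completed: cp=U+BC9F (starts at byte 10)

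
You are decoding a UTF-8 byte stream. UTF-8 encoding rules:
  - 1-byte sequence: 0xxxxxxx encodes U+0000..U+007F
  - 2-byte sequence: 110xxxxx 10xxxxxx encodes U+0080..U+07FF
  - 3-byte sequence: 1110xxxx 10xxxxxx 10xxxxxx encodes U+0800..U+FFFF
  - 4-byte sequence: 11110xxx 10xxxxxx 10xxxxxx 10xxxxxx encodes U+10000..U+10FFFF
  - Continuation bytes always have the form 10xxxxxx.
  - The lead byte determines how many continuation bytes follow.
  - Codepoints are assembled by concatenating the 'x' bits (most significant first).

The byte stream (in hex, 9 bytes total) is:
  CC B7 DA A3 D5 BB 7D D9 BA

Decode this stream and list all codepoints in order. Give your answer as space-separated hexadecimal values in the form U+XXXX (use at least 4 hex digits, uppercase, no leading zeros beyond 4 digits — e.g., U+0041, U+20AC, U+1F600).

Answer: U+0337 U+06A3 U+057B U+007D U+067A

Derivation:
Byte[0]=CC: 2-byte lead, need 1 cont bytes. acc=0xC
Byte[1]=B7: continuation. acc=(acc<<6)|0x37=0x337
Completed: cp=U+0337 (starts at byte 0)
Byte[2]=DA: 2-byte lead, need 1 cont bytes. acc=0x1A
Byte[3]=A3: continuation. acc=(acc<<6)|0x23=0x6A3
Completed: cp=U+06A3 (starts at byte 2)
Byte[4]=D5: 2-byte lead, need 1 cont bytes. acc=0x15
Byte[5]=BB: continuation. acc=(acc<<6)|0x3B=0x57B
Completed: cp=U+057B (starts at byte 4)
Byte[6]=7D: 1-byte ASCII. cp=U+007D
Byte[7]=D9: 2-byte lead, need 1 cont bytes. acc=0x19
Byte[8]=BA: continuation. acc=(acc<<6)|0x3A=0x67A
Completed: cp=U+067A (starts at byte 7)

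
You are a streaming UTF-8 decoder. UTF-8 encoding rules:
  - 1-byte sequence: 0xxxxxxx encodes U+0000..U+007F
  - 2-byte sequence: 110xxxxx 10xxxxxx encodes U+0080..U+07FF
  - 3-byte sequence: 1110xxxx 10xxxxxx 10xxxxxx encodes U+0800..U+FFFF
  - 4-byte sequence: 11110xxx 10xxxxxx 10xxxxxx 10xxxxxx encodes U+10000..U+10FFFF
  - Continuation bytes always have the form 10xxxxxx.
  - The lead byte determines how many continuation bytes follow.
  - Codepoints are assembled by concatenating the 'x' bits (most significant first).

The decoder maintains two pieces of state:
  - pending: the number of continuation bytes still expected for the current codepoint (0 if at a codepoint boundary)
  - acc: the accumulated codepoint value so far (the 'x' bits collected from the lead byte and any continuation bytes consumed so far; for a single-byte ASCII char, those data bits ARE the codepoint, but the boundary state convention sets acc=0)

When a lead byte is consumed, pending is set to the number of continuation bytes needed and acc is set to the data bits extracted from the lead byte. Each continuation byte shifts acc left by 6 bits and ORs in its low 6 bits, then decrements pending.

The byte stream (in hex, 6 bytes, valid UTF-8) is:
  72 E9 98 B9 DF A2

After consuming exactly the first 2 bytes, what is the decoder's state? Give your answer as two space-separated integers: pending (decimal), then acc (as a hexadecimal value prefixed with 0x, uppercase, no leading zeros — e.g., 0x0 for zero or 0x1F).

Answer: 2 0x9

Derivation:
Byte[0]=72: 1-byte. pending=0, acc=0x0
Byte[1]=E9: 3-byte lead. pending=2, acc=0x9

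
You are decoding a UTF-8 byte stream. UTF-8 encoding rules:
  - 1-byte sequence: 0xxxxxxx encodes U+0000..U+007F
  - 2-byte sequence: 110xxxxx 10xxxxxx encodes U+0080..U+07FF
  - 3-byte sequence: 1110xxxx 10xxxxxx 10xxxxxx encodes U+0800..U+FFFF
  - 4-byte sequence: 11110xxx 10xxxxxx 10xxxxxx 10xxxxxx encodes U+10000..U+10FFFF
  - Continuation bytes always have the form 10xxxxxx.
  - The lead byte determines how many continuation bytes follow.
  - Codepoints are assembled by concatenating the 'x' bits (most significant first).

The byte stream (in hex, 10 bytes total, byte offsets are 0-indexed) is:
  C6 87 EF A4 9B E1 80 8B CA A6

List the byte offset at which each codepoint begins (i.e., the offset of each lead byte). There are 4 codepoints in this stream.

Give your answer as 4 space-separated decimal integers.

Byte[0]=C6: 2-byte lead, need 1 cont bytes. acc=0x6
Byte[1]=87: continuation. acc=(acc<<6)|0x07=0x187
Completed: cp=U+0187 (starts at byte 0)
Byte[2]=EF: 3-byte lead, need 2 cont bytes. acc=0xF
Byte[3]=A4: continuation. acc=(acc<<6)|0x24=0x3E4
Byte[4]=9B: continuation. acc=(acc<<6)|0x1B=0xF91B
Completed: cp=U+F91B (starts at byte 2)
Byte[5]=E1: 3-byte lead, need 2 cont bytes. acc=0x1
Byte[6]=80: continuation. acc=(acc<<6)|0x00=0x40
Byte[7]=8B: continuation. acc=(acc<<6)|0x0B=0x100B
Completed: cp=U+100B (starts at byte 5)
Byte[8]=CA: 2-byte lead, need 1 cont bytes. acc=0xA
Byte[9]=A6: continuation. acc=(acc<<6)|0x26=0x2A6
Completed: cp=U+02A6 (starts at byte 8)

Answer: 0 2 5 8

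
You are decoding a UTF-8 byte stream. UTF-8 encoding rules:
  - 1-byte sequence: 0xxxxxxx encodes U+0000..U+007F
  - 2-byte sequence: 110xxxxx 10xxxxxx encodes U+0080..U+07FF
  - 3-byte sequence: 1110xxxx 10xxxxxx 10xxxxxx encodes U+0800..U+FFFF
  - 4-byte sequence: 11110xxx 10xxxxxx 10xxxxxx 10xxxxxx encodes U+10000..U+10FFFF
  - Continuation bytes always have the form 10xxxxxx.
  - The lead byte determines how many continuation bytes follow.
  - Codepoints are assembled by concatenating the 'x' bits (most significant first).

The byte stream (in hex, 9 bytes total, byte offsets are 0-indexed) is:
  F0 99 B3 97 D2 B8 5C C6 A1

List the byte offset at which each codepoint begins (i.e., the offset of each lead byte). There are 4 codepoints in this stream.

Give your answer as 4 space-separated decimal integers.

Answer: 0 4 6 7

Derivation:
Byte[0]=F0: 4-byte lead, need 3 cont bytes. acc=0x0
Byte[1]=99: continuation. acc=(acc<<6)|0x19=0x19
Byte[2]=B3: continuation. acc=(acc<<6)|0x33=0x673
Byte[3]=97: continuation. acc=(acc<<6)|0x17=0x19CD7
Completed: cp=U+19CD7 (starts at byte 0)
Byte[4]=D2: 2-byte lead, need 1 cont bytes. acc=0x12
Byte[5]=B8: continuation. acc=(acc<<6)|0x38=0x4B8
Completed: cp=U+04B8 (starts at byte 4)
Byte[6]=5C: 1-byte ASCII. cp=U+005C
Byte[7]=C6: 2-byte lead, need 1 cont bytes. acc=0x6
Byte[8]=A1: continuation. acc=(acc<<6)|0x21=0x1A1
Completed: cp=U+01A1 (starts at byte 7)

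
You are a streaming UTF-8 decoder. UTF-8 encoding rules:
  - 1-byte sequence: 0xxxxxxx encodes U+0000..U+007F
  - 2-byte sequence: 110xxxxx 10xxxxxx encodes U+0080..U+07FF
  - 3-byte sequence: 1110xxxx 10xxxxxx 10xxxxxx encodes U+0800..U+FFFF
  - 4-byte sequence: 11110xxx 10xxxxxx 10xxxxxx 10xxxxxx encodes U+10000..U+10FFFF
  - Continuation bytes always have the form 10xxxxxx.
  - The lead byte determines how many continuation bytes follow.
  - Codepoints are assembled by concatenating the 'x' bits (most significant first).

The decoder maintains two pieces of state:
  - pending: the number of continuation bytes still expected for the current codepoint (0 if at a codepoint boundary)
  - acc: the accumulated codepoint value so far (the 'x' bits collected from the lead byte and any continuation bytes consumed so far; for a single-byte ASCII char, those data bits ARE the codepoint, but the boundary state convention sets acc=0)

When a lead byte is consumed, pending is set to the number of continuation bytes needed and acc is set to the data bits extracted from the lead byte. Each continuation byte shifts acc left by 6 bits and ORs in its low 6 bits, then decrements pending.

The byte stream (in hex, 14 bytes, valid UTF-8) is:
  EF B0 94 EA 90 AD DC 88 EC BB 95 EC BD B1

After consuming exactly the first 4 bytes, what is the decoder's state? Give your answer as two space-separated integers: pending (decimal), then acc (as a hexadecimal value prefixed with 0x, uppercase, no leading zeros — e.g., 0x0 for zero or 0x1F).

Answer: 2 0xA

Derivation:
Byte[0]=EF: 3-byte lead. pending=2, acc=0xF
Byte[1]=B0: continuation. acc=(acc<<6)|0x30=0x3F0, pending=1
Byte[2]=94: continuation. acc=(acc<<6)|0x14=0xFC14, pending=0
Byte[3]=EA: 3-byte lead. pending=2, acc=0xA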